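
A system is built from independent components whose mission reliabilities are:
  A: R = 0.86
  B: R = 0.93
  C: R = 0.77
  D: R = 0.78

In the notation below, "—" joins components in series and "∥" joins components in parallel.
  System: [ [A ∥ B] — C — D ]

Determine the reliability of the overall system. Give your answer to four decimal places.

0.5947

Parallel (A and B): 1 − (1 − 0.860000)(1 − 0.930000) = 0.990200
Series ([0.990200], C, and D): 0.990200 × 0.770000 × 0.780000 = 0.5947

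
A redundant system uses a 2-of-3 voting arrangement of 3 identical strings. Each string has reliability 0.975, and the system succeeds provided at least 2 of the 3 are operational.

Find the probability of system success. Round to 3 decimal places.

R = Σ_{i=2}^{3} C(3,i) p^i (1−p)^{3−i} with p = 0.975
C(3,2)·0.975^2·0.025^1 = 0.07130
C(3,3)·0.975^3·0.025^0 = 0.92686
Sum = 0.998

0.998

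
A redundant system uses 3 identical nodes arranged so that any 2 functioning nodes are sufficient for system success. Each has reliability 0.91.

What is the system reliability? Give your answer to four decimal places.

R = Σ_{i=2}^{3} C(3,i) p^i (1−p)^{3−i} with p = 0.91
C(3,2)·0.91^2·0.09^1 = 0.223587
C(3,3)·0.91^3·0.09^0 = 0.753571
Sum = 0.9772

0.9772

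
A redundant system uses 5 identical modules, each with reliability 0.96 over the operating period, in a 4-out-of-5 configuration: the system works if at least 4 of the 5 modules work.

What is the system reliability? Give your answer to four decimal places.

0.9852

R = Σ_{i=4}^{5} C(5,i) p^i (1−p)^{5−i} with p = 0.96
C(5,4)·0.96^4·0.04^1 = 0.169869
C(5,5)·0.96^5·0.04^0 = 0.815373
Sum = 0.9852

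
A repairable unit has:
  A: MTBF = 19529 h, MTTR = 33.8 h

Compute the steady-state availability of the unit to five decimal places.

0.99827

A(A) = MTBF/(MTBF+MTTR) = 19529/(19529+33.8) = 0.99827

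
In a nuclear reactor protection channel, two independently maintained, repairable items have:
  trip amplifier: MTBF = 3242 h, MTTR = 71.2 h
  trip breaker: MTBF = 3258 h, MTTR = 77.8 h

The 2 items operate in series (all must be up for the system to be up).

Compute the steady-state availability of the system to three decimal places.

0.956

A(trip amplifier) = MTBF/(MTBF+MTTR) = 3242/(3242+71.2) = 0.978510
A(trip breaker) = MTBF/(MTBF+MTTR) = 3258/(3258+77.8) = 0.976677
Series availability: 0.978510 × 0.976677 = 0.956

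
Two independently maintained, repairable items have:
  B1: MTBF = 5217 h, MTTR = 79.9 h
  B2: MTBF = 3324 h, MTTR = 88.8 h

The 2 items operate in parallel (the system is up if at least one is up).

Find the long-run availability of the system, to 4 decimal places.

A(B1) = MTBF/(MTBF+MTTR) = 5217/(5217+79.9) = 0.984916
A(B2) = MTBF/(MTBF+MTTR) = 3324/(3324+88.8) = 0.973980
Parallel availability: 1 − (1 − 0.984916)(1 − 0.973980) = 0.9996

0.9996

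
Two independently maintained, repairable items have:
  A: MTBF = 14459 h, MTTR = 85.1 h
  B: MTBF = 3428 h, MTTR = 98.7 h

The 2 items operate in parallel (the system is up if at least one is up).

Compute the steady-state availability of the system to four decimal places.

0.9998

A(A) = MTBF/(MTBF+MTTR) = 14459/(14459+85.1) = 0.994149
A(B) = MTBF/(MTBF+MTTR) = 3428/(3428+98.7) = 0.972013
Parallel availability: 1 − (1 − 0.994149)(1 − 0.972013) = 0.9998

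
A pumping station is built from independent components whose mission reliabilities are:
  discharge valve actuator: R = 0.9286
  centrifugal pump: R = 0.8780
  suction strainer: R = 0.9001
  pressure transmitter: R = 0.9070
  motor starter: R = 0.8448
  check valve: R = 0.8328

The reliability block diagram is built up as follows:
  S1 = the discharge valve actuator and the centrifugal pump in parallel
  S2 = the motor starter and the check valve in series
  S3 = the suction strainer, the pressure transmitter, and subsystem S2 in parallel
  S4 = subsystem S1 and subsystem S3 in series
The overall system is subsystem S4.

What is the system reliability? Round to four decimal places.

0.9886

Parallel (discharge valve actuator and centrifugal pump): 1 − (1 − 0.928600)(1 − 0.878000) = 0.991289
Series (motor starter and check valve): 0.844800 × 0.832800 = 0.703549
Parallel (suction strainer, pressure transmitter, and [0.703549]): 1 − (1 − 0.900100)(1 − 0.907000)(1 − 0.703549) = 0.997246
Series ([0.991289] and [0.997246]): 0.991289 × 0.997246 = 0.9886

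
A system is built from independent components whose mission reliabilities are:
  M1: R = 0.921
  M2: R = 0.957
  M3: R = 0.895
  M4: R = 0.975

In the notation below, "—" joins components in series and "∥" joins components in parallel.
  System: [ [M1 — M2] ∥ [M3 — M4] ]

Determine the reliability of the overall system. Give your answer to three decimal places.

Series (M1 and M2): 0.92100 × 0.95700 = 0.88140
Series (M3 and M4): 0.89500 × 0.97500 = 0.87263
Parallel ([0.88140] and [0.87263]): 1 − (1 − 0.88140)(1 − 0.87263) = 0.985

0.985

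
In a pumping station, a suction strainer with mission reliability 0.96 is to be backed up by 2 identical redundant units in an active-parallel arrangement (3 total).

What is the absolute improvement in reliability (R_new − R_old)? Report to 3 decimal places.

R_before = 0.96
R_after = 1 − (1 − 0.96)^3 = 1.000
ΔR = 1.000 − 0.96 = 0.040

0.040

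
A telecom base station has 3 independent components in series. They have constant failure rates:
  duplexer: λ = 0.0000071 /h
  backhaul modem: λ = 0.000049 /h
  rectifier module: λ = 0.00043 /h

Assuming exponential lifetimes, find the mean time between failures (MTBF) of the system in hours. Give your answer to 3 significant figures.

Series of exponential components: λ_sys = Σ λ_i
λ_sys = 0.0000071 + 0.000049 + 0.00043 = 4.8610e-04 /h
MTBF = 1 / λ_sys = 2060 h

2060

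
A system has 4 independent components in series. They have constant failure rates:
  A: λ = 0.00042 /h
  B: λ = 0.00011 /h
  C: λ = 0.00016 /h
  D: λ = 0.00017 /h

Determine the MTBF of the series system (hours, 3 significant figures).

1160

Series of exponential components: λ_sys = Σ λ_i
λ_sys = 0.00042 + 0.00011 + 0.00016 + 0.00017 = 8.6000e-04 /h
MTBF = 1 / λ_sys = 1160 h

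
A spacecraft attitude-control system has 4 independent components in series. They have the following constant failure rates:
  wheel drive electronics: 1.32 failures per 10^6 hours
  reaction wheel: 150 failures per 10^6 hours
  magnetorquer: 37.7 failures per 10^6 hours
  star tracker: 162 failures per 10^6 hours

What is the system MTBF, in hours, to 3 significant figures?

Series of exponential components: λ_sys = Σ λ_i
λ_sys = 0.00000132 + 0.000150 + 0.0000377 + 0.000162 = 3.5102e-04 /h
MTBF = 1 / λ_sys = 2850 h

2850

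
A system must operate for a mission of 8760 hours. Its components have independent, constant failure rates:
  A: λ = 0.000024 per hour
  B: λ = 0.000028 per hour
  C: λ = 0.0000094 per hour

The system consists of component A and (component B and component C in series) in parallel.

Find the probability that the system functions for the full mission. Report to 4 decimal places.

R(A) = exp(−0.000024 × 8760) = 0.810390
R(B) = exp(−0.000028 × 8760) = 0.782485
R(C) = exp(−0.0000094 × 8760) = 0.920955
Series (B and C): 0.782485 × 0.920955 = 0.720633
Parallel (A and [0.720633]): 1 − (1 − 0.810390)(1 − 0.720633) = 0.9470

0.9470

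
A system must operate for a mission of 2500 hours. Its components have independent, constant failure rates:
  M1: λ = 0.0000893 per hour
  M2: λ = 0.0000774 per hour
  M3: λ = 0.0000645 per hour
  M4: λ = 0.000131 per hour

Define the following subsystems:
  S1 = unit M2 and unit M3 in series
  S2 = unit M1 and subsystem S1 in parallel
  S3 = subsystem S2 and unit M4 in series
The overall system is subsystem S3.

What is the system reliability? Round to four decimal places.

R(M1) = exp(−0.0000893 × 2500) = 0.799915
R(M2) = exp(−0.0000774 × 2500) = 0.824070
R(M3) = exp(−0.0000645 × 2500) = 0.851079
R(M4) = exp(−0.000131 × 2500) = 0.720723
Series (M2 and M3): 0.824070 × 0.851079 = 0.701349
Parallel (M1 and [0.701349]): 1 − (1 − 0.799915)(1 − 0.701349) = 0.940244
Series ([0.940244] and M4): 0.940244 × 0.720723 = 0.6777

0.6777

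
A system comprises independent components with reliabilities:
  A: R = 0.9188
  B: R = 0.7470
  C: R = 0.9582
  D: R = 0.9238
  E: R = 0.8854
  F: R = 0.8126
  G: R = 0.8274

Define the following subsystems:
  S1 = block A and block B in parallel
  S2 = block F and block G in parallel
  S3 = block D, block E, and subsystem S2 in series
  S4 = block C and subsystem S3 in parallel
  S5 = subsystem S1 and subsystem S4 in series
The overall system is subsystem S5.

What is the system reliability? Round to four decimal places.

Parallel (A and B): 1 − (1 − 0.918800)(1 − 0.747000) = 0.979456
Parallel (F and G): 1 − (1 − 0.812600)(1 − 0.827400) = 0.967655
Series (D, E, and [0.967655]): 0.923800 × 0.885400 × 0.967655 = 0.791476
Parallel (C and [0.791476]): 1 − (1 − 0.958200)(1 − 0.791476) = 0.991284
Series ([0.979456] and [0.991284]): 0.979456 × 0.991284 = 0.9709

0.9709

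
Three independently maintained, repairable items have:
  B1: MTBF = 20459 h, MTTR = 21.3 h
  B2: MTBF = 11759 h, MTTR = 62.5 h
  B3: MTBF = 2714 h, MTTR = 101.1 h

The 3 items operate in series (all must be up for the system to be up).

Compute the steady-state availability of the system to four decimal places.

0.9580

A(B1) = MTBF/(MTBF+MTTR) = 20459/(20459+21.3) = 0.998960
A(B2) = MTBF/(MTBF+MTTR) = 11759/(11759+62.5) = 0.994713
A(B3) = MTBF/(MTBF+MTTR) = 2714/(2714+101.1) = 0.964087
Series availability: 0.998960 × 0.994713 × 0.964087 = 0.9580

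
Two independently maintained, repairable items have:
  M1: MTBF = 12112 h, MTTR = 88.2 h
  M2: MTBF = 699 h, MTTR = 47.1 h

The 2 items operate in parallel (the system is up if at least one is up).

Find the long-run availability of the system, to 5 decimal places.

0.99954

A(M1) = MTBF/(MTBF+MTTR) = 12112/(12112+88.2) = 0.992771
A(M2) = MTBF/(MTBF+MTTR) = 699/(699+47.1) = 0.936872
Parallel availability: 1 − (1 − 0.992771)(1 − 0.936872) = 0.99954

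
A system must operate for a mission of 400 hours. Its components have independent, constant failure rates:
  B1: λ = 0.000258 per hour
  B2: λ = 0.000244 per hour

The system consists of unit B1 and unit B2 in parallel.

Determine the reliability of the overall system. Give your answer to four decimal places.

0.9909

R(B1) = exp(−0.000258 × 400) = 0.901947
R(B2) = exp(−0.000244 × 400) = 0.907012
Parallel (B1 and B2): 1 − (1 − 0.901947)(1 − 0.907012) = 0.9909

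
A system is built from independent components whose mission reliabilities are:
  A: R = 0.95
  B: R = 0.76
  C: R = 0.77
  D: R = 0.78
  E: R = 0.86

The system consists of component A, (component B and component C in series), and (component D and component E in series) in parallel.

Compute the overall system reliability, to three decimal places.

Series (B and C): 0.76000 × 0.77000 = 0.58520
Series (D and E): 0.78000 × 0.86000 = 0.67080
Parallel (A, [0.58520], and [0.67080]): 1 − (1 − 0.95000)(1 − 0.58520)(1 − 0.67080) = 0.993

0.993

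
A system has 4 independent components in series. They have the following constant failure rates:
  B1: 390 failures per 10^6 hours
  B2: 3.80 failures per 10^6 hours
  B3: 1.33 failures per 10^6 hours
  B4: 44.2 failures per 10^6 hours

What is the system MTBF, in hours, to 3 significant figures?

2280

Series of exponential components: λ_sys = Σ λ_i
λ_sys = 0.000390 + 0.00000380 + 0.00000133 + 0.0000442 = 4.3933e-04 /h
MTBF = 1 / λ_sys = 2280 h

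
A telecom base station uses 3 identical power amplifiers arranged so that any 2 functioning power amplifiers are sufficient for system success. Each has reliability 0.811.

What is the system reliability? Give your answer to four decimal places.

R = Σ_{i=2}^{3} C(3,i) p^i (1−p)^{3−i} with p = 0.811
C(3,2)·0.811^2·0.189^1 = 0.372928
C(3,3)·0.811^3·0.189^0 = 0.533412
Sum = 0.9063

0.9063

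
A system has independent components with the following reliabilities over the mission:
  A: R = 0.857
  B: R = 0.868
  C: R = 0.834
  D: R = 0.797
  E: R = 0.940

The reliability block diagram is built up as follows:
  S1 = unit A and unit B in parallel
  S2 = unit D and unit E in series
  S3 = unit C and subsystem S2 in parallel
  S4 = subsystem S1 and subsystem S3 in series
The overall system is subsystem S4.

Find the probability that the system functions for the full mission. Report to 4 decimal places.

0.9403

Parallel (A and B): 1 − (1 − 0.857000)(1 − 0.868000) = 0.981124
Series (D and E): 0.797000 × 0.940000 = 0.749180
Parallel (C and [0.749180]): 1 − (1 − 0.834000)(1 − 0.749180) = 0.958364
Series ([0.981124] and [0.958364]): 0.981124 × 0.958364 = 0.9403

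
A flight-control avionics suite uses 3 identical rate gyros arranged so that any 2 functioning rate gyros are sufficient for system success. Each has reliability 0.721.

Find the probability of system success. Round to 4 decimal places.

R = Σ_{i=2}^{3} C(3,i) p^i (1−p)^{3−i} with p = 0.721
C(3,2)·0.721^2·0.279^1 = 0.435107
C(3,3)·0.721^3·0.279^0 = 0.374805
Sum = 0.8099

0.8099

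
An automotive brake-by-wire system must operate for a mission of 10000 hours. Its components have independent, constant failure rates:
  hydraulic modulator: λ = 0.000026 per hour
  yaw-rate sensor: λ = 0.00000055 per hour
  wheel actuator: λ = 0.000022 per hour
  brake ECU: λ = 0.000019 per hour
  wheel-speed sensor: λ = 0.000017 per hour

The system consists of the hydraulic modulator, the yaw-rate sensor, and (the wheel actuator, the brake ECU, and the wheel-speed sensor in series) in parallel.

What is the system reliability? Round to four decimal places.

R(hydraulic modulator) = exp(−0.000026 × 10000) = 0.771052
R(yaw-rate sensor) = exp(−0.00000055 × 10000) = 0.994515
R(wheel actuator) = exp(−0.000022 × 10000) = 0.802519
R(brake ECU) = exp(−0.000019 × 10000) = 0.826959
R(wheel-speed sensor) = exp(−0.000017 × 10000) = 0.843665
Series (wheel actuator, brake ECU, and wheel-speed sensor): 0.802519 × 0.826959 × 0.843665 = 0.559899
Parallel (hydraulic modulator, yaw-rate sensor, and [0.559899]): 1 − (1 − 0.771052)(1 − 0.994515)(1 − 0.559899) = 0.9994

0.9994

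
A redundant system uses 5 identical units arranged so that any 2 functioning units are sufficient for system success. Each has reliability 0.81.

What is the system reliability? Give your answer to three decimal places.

R = Σ_{i=2}^{5} C(5,i) p^i (1−p)^{5−i} with p = 0.81
C(5,2)·0.81^2·0.19^3 = 0.04500
C(5,3)·0.81^3·0.19^2 = 0.19185
C(5,4)·0.81^4·0.19^1 = 0.40894
C(5,5)·0.81^5·0.19^0 = 0.34868
Sum = 0.994

0.994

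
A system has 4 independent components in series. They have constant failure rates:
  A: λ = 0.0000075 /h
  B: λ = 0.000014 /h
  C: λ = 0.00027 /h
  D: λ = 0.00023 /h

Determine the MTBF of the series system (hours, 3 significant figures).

1920

Series of exponential components: λ_sys = Σ λ_i
λ_sys = 0.0000075 + 0.000014 + 0.00027 + 0.00023 = 5.2150e-04 /h
MTBF = 1 / λ_sys = 1920 h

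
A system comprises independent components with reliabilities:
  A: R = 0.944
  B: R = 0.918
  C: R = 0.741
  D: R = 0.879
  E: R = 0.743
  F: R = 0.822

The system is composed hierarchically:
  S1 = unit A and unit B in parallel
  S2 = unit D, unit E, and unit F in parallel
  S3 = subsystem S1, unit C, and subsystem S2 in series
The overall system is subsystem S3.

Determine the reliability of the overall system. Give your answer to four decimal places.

0.7335

Parallel (A and B): 1 − (1 − 0.944000)(1 − 0.918000) = 0.995408
Parallel (D, E, and F): 1 − (1 − 0.879000)(1 − 0.743000)(1 − 0.822000) = 0.994465
Series ([0.995408], C, and [0.994465]): 0.995408 × 0.741000 × 0.994465 = 0.7335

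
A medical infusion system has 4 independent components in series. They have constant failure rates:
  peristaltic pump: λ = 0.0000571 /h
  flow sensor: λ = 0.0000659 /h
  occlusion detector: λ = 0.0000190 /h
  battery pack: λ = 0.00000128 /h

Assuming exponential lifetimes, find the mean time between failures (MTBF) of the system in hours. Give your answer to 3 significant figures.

Series of exponential components: λ_sys = Σ λ_i
λ_sys = 0.0000571 + 0.0000659 + 0.0000190 + 0.00000128 = 1.4328e-04 /h
MTBF = 1 / λ_sys = 6980 h

6980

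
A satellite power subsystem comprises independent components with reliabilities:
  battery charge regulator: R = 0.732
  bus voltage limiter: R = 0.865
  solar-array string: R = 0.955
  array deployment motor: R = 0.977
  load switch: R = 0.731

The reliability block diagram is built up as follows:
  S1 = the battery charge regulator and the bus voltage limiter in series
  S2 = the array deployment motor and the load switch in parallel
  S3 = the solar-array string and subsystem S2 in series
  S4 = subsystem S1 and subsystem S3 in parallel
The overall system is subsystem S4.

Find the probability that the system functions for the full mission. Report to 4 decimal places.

Series (battery charge regulator and bus voltage limiter): 0.732000 × 0.865000 = 0.633180
Parallel (array deployment motor and load switch): 1 − (1 − 0.977000)(1 − 0.731000) = 0.993813
Series (solar-array string and [0.993813]): 0.955000 × 0.993813 = 0.949091
Parallel ([0.633180] and [0.949091]): 1 − (1 − 0.633180)(1 − 0.949091) = 0.9813

0.9813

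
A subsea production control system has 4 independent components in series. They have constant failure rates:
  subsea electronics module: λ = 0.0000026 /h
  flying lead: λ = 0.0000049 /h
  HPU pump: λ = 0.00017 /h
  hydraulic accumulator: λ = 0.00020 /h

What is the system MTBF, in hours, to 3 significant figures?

2650

Series of exponential components: λ_sys = Σ λ_i
λ_sys = 0.0000026 + 0.0000049 + 0.00017 + 0.00020 = 3.7750e-04 /h
MTBF = 1 / λ_sys = 2650 h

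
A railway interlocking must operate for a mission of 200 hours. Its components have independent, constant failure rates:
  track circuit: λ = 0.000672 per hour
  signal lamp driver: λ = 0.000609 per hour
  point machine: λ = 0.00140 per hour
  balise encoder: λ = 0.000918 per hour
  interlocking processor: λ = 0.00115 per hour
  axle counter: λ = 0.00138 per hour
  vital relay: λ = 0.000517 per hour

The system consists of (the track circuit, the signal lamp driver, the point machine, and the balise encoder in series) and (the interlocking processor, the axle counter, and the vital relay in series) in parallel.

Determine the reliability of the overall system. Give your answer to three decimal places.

0.766

R(track circuit) = exp(−0.000672 × 200) = 0.87424
R(signal lamp driver) = exp(−0.000609 × 200) = 0.88533
R(point machine) = exp(−0.00140 × 200) = 0.75578
R(balise encoder) = exp(−0.000918 × 200) = 0.83227
R(interlocking processor) = exp(−0.00115 × 200) = 0.79453
R(axle counter) = exp(−0.00138 × 200) = 0.75881
R(vital relay) = exp(−0.000517 × 200) = 0.90177
Series (track circuit, signal lamp driver, point machine, and balise encoder): 0.87424 × 0.88533 × 0.75578 × 0.83227 = 0.48685
Series (interlocking processor, axle counter, and vital relay): 0.79453 × 0.75881 × 0.90177 = 0.54367
Parallel ([0.48685] and [0.54367]): 1 − (1 − 0.48685)(1 − 0.54367) = 0.766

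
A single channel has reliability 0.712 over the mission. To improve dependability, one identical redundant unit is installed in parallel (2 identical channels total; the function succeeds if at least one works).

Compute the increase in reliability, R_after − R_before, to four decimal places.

0.2051

R_before = 0.712
R_after = 1 − (1 − 0.712)^2 = 0.9171
ΔR = 0.9171 − 0.712 = 0.2051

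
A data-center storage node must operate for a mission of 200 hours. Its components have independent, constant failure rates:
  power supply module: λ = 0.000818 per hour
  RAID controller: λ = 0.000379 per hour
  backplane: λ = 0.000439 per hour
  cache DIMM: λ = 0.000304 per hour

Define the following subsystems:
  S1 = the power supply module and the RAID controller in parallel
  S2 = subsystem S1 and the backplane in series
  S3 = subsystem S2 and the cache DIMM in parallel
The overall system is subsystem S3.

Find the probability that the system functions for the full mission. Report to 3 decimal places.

R(power supply module) = exp(−0.000818 × 200) = 0.84908
R(RAID controller) = exp(−0.000379 × 200) = 0.92700
R(backplane) = exp(−0.000439 × 200) = 0.91594
R(cache DIMM) = exp(−0.000304 × 200) = 0.94101
Parallel (power supply module and RAID controller): 1 − (1 − 0.84908)(1 − 0.92700) = 0.98898
Series ([0.98898] and backplane): 0.98898 × 0.91594 = 0.90585
Parallel ([0.90585] and cache DIMM): 1 − (1 − 0.90585)(1 − 0.94101) = 0.994

0.994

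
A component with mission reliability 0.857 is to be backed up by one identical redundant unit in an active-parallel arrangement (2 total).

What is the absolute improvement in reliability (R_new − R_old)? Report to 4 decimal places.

0.1226

R_before = 0.857
R_after = 1 − (1 − 0.857)^2 = 0.9796
ΔR = 0.9796 − 0.857 = 0.1226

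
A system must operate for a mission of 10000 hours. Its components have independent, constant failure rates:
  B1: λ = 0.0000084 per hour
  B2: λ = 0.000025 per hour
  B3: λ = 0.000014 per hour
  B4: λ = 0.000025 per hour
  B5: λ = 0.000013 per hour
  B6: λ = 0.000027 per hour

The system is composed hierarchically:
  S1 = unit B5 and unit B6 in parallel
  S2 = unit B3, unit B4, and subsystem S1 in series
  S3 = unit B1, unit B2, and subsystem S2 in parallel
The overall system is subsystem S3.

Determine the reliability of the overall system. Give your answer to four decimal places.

0.9939

R(B1) = exp(−0.0000084 × 10000) = 0.919431
R(B2) = exp(−0.000025 × 10000) = 0.778801
R(B3) = exp(−0.000014 × 10000) = 0.869358
R(B4) = exp(−0.000025 × 10000) = 0.778801
R(B5) = exp(−0.000013 × 10000) = 0.878095
R(B6) = exp(−0.000027 × 10000) = 0.763379
Parallel (B5 and B6): 1 − (1 − 0.878095)(1 − 0.763379) = 0.971155
Series (B3, B4, and [0.971155]): 0.869358 × 0.778801 × 0.971155 = 0.657527
Parallel (B1, B2, and [0.657527]): 1 − (1 − 0.919431)(1 − 0.778801)(1 − 0.657527) = 0.9939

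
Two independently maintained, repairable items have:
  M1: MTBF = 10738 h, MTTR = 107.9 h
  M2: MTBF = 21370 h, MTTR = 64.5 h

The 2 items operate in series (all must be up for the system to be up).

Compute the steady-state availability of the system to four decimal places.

0.9871

A(M1) = MTBF/(MTBF+MTTR) = 10738/(10738+107.9) = 0.990052
A(M2) = MTBF/(MTBF+MTTR) = 21370/(21370+64.5) = 0.996991
Series availability: 0.990052 × 0.996991 = 0.9871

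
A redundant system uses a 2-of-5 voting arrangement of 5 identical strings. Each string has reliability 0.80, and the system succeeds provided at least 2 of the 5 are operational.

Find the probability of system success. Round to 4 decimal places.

0.9933

R = Σ_{i=2}^{5} C(5,i) p^i (1−p)^{5−i} with p = 0.80
C(5,2)·0.80^2·0.20^3 = 0.051200
C(5,3)·0.80^3·0.20^2 = 0.204800
C(5,4)·0.80^4·0.20^1 = 0.409600
C(5,5)·0.80^5·0.20^0 = 0.327680
Sum = 0.9933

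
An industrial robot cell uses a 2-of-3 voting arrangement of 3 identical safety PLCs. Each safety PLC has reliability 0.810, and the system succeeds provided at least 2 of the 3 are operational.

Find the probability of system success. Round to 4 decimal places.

0.9054

R = Σ_{i=2}^{3} C(3,i) p^i (1−p)^{3−i} with p = 0.810
C(3,2)·0.810^2·0.190^1 = 0.373977
C(3,3)·0.810^3·0.190^0 = 0.531441
Sum = 0.9054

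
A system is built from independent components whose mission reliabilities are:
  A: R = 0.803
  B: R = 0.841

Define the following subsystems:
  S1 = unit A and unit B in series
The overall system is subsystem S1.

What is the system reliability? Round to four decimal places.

Series (A and B): 0.803000 × 0.841000 = 0.6753

0.6753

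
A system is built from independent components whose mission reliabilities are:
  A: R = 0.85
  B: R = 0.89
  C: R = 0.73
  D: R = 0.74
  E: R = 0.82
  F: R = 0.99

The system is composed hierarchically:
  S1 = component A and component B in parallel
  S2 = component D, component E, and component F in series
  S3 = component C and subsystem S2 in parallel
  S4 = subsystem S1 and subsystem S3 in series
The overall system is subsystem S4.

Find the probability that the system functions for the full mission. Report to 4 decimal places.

0.8775

Parallel (A and B): 1 − (1 − 0.850000)(1 − 0.890000) = 0.983500
Series (D, E, and F): 0.740000 × 0.820000 × 0.990000 = 0.600732
Parallel (C and [0.600732]): 1 − (1 − 0.730000)(1 − 0.600732) = 0.892198
Series ([0.983500] and [0.892198]): 0.983500 × 0.892198 = 0.8775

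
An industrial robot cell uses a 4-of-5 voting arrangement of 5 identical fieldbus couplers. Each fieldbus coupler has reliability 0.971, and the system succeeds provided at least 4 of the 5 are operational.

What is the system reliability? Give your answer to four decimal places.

R = Σ_{i=4}^{5} C(5,i) p^i (1−p)^{5−i} with p = 0.971
C(5,4)·0.971^4·0.029^1 = 0.128898
C(5,5)·0.971^5·0.029^0 = 0.863170
Sum = 0.9921

0.9921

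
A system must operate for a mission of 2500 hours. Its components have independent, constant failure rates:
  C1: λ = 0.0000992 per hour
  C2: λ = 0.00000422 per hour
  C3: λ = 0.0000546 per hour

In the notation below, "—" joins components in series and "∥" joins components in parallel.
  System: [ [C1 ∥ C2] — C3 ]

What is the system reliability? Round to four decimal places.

R(C1) = exp(−0.0000992 × 2500) = 0.780360
R(C2) = exp(−0.00000422 × 2500) = 0.989505
R(C3) = exp(−0.0000546 × 2500) = 0.872406
Parallel (C1 and C2): 1 − (1 − 0.780360)(1 − 0.989505) = 0.997695
Series ([0.997695] and C3): 0.997695 × 0.872406 = 0.8704

0.8704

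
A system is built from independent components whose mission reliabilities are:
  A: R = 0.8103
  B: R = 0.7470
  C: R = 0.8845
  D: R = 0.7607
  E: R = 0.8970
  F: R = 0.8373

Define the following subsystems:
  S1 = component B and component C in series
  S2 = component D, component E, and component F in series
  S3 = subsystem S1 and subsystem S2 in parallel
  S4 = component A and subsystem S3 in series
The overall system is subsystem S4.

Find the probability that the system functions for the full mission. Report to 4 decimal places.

0.6925

Series (B and C): 0.747000 × 0.884500 = 0.660722
Series (D, E, and F): 0.760700 × 0.897000 × 0.837300 = 0.571330
Parallel ([0.660722] and [0.571330]): 1 − (1 − 0.660722)(1 − 0.571330) = 0.854562
Series (A and [0.854562]): 0.810300 × 0.854562 = 0.6925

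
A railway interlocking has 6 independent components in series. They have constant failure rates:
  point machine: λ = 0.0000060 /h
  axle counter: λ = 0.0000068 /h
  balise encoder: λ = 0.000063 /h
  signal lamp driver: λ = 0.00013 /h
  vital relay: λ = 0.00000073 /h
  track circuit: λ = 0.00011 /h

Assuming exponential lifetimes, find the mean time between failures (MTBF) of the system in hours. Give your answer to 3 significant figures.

Series of exponential components: λ_sys = Σ λ_i
λ_sys = 0.0000060 + 0.0000068 + 0.000063 + 0.00013 + 0.00000073 + 0.00011 = 3.1653e-04 /h
MTBF = 1 / λ_sys = 3160 h

3160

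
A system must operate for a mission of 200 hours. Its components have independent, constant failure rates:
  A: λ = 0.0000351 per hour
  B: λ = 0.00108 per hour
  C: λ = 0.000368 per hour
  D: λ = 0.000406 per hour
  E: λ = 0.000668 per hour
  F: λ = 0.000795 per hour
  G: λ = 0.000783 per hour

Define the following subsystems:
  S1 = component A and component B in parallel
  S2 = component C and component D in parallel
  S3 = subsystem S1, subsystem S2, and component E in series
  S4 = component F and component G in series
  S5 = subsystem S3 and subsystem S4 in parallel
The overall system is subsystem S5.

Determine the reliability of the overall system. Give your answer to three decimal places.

0.965

R(A) = exp(−0.0000351 × 200) = 0.99300
R(B) = exp(−0.00108 × 200) = 0.80574
R(C) = exp(−0.000368 × 200) = 0.92904
R(D) = exp(−0.000406 × 200) = 0.92201
R(E) = exp(−0.000668 × 200) = 0.87494
R(F) = exp(−0.000795 × 200) = 0.85300
R(G) = exp(−0.000783 × 200) = 0.85505
Parallel (A and B): 1 − (1 − 0.99300)(1 − 0.80574) = 0.99864
Parallel (C and D): 1 − (1 − 0.92904)(1 − 0.92201) = 0.99447
Series ([0.99864], [0.99447], and E): 0.99864 × 0.99447 × 0.87494 = 0.86892
Series (F and G): 0.85300 × 0.85505 = 0.72936
Parallel ([0.86892] and [0.72936]): 1 − (1 − 0.86892)(1 − 0.72936) = 0.965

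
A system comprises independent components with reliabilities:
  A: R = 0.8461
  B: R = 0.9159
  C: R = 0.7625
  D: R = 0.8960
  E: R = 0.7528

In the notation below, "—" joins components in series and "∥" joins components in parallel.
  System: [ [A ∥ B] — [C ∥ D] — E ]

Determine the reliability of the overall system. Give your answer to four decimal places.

Parallel (A and B): 1 − (1 − 0.846100)(1 − 0.915900) = 0.987057
Parallel (C and D): 1 − (1 − 0.762500)(1 − 0.896000) = 0.975300
Series ([0.987057], [0.975300], and E): 0.987057 × 0.975300 × 0.752800 = 0.7247

0.7247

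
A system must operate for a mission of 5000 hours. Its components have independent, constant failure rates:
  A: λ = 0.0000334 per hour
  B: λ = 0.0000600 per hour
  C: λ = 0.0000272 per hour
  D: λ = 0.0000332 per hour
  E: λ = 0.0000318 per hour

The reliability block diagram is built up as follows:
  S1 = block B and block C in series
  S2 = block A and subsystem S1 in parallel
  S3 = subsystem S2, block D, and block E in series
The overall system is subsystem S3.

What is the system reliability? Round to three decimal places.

R(A) = exp(−0.0000334 × 5000) = 0.84620
R(B) = exp(−0.0000600 × 5000) = 0.74082
R(C) = exp(−0.0000272 × 5000) = 0.87284
R(D) = exp(−0.0000332 × 5000) = 0.84705
R(E) = exp(−0.0000318 × 5000) = 0.85300
Series (B and C): 0.74082 × 0.87284 = 0.64662
Parallel (A and [0.64662]): 1 − (1 − 0.84620)(1 − 0.64662) = 0.94565
Series ([0.94565], D, and E): 0.94565 × 0.84705 × 0.85300 = 0.683

0.683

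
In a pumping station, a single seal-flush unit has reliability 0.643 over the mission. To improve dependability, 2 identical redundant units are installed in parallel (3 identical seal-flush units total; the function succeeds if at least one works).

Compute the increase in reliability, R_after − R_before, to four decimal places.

R_before = 0.643
R_after = 1 − (1 − 0.643)^3 = 0.9545
ΔR = 0.9545 − 0.643 = 0.3115

0.3115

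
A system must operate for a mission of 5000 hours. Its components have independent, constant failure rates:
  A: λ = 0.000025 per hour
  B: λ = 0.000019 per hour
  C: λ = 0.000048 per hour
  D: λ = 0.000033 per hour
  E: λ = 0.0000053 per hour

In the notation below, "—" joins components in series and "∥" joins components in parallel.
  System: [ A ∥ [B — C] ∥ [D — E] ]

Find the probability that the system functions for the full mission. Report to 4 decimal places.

R(A) = exp(−0.000025 × 5000) = 0.882497
R(B) = exp(−0.000019 × 5000) = 0.909373
R(C) = exp(−0.000048 × 5000) = 0.786628
R(D) = exp(−0.000033 × 5000) = 0.847894
R(E) = exp(−0.0000053 × 5000) = 0.973848
Series (B and C): 0.909373 × 0.786628 = 0.715338
Series (D and E): 0.847894 × 0.973848 = 0.825720
Parallel (A, [0.715338], and [0.825720]): 1 − (1 − 0.882497)(1 − 0.715338)(1 − 0.825720) = 0.9942

0.9942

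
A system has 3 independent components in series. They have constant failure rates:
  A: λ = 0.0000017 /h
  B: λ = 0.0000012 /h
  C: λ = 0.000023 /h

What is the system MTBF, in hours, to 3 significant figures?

Series of exponential components: λ_sys = Σ λ_i
λ_sys = 0.0000017 + 0.0000012 + 0.000023 = 2.5900e-05 /h
MTBF = 1 / λ_sys = 38600 h

38600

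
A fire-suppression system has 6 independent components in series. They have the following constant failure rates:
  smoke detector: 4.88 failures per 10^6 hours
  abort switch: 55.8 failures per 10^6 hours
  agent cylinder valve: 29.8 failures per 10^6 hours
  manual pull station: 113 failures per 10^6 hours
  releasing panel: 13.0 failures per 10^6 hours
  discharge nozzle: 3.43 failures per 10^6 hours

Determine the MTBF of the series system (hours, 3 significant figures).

4550

Series of exponential components: λ_sys = Σ λ_i
λ_sys = 0.00000488 + 0.0000558 + 0.0000298 + 0.000113 + 0.0000130 + 0.00000343 = 2.1991e-04 /h
MTBF = 1 / λ_sys = 4550 h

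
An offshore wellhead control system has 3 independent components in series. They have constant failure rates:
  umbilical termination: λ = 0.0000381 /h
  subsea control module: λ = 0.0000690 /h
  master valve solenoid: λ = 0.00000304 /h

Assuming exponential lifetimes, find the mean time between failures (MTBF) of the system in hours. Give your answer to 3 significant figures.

Series of exponential components: λ_sys = Σ λ_i
λ_sys = 0.0000381 + 0.0000690 + 0.00000304 = 1.1014e-04 /h
MTBF = 1 / λ_sys = 9080 h

9080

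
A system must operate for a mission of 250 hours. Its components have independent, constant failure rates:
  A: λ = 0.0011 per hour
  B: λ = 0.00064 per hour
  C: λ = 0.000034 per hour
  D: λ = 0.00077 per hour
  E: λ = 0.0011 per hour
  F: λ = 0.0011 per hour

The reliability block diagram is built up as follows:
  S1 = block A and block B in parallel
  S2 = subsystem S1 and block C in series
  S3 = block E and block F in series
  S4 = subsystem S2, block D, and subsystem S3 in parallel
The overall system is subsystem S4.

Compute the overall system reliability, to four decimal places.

0.9968

R(A) = exp(−0.0011 × 250) = 0.759572
R(B) = exp(−0.00064 × 250) = 0.852144
R(C) = exp(−0.000034 × 250) = 0.991536
R(D) = exp(−0.00077 × 250) = 0.824894
R(E) = exp(−0.0011 × 250) = 0.759572
R(F) = exp(−0.0011 × 250) = 0.759572
Parallel (A and B): 1 − (1 − 0.759572)(1 − 0.852144) = 0.964451
Series ([0.964451] and C): 0.964451 × 0.991536 = 0.956288
Series (E and F): 0.759572 × 0.759572 = 0.576950
Parallel ([0.956288], D, and [0.576950]): 1 − (1 − 0.956288)(1 − 0.824894)(1 − 0.576950) = 0.9968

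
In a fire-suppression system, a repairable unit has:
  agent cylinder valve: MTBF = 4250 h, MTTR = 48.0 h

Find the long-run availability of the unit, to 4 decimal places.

0.9888

A(agent cylinder valve) = MTBF/(MTBF+MTTR) = 4250/(4250+48.0) = 0.9888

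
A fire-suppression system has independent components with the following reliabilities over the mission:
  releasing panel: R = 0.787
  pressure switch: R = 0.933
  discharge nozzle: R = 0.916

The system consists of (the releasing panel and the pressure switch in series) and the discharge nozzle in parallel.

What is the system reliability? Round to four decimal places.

Series (releasing panel and pressure switch): 0.787000 × 0.933000 = 0.734271
Parallel ([0.734271] and discharge nozzle): 1 − (1 − 0.734271)(1 − 0.916000) = 0.9777

0.9777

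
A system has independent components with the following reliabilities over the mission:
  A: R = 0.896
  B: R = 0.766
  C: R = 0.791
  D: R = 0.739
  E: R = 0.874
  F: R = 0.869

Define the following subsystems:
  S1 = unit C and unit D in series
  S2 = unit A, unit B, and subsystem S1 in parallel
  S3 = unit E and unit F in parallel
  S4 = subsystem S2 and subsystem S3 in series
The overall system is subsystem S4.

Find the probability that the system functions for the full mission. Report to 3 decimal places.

0.974

Series (C and D): 0.79100 × 0.73900 = 0.58455
Parallel (A, B, and [0.58455]): 1 − (1 − 0.89600)(1 − 0.76600)(1 − 0.58455) = 0.98989
Parallel (E and F): 1 − (1 − 0.87400)(1 − 0.86900) = 0.98349
Series ([0.98989] and [0.98349]): 0.98989 × 0.98349 = 0.974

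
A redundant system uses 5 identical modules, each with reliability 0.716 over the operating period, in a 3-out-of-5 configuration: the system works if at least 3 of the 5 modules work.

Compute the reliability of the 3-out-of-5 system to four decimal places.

0.8574

R = Σ_{i=3}^{5} C(5,i) p^i (1−p)^{5−i} with p = 0.716
C(5,3)·0.716^3·0.284^2 = 0.296057
C(5,4)·0.716^4·0.284^1 = 0.373199
C(5,5)·0.716^5·0.284^0 = 0.188176
Sum = 0.8574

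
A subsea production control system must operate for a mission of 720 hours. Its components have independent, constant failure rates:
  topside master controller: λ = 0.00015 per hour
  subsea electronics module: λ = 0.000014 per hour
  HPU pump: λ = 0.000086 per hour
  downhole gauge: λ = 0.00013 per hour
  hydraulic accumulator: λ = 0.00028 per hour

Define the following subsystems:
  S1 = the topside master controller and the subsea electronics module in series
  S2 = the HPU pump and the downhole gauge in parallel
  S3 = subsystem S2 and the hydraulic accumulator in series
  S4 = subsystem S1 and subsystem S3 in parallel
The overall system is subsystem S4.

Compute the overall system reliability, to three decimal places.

R(topside master controller) = exp(−0.00015 × 720) = 0.89763
R(subsea electronics module) = exp(−0.000014 × 720) = 0.98997
R(HPU pump) = exp(−0.000086 × 720) = 0.93996
R(downhole gauge) = exp(−0.00013 × 720) = 0.91065
R(hydraulic accumulator) = exp(−0.00028 × 720) = 0.81742
Series (topside master controller and subsea electronics module): 0.89763 × 0.98997 = 0.88863
Parallel (HPU pump and downhole gauge): 1 − (1 − 0.93996)(1 − 0.91065) = 0.99464
Series ([0.99464] and hydraulic accumulator): 0.99464 × 0.81742 = 0.81304
Parallel ([0.88863] and [0.81304]): 1 − (1 − 0.88863)(1 − 0.81304) = 0.979

0.979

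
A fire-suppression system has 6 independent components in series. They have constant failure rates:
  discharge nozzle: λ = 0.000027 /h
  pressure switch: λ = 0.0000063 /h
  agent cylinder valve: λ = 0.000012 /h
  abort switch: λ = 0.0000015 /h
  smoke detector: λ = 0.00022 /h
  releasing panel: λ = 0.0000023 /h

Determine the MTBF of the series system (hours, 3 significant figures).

3720

Series of exponential components: λ_sys = Σ λ_i
λ_sys = 0.000027 + 0.0000063 + 0.000012 + 0.0000015 + 0.00022 + 0.0000023 = 2.6910e-04 /h
MTBF = 1 / λ_sys = 3720 h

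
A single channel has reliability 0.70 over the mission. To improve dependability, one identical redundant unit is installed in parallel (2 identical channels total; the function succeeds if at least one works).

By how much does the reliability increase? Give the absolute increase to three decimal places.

0.210

R_before = 0.70
R_after = 1 − (1 − 0.70)^2 = 0.910
ΔR = 0.910 − 0.70 = 0.210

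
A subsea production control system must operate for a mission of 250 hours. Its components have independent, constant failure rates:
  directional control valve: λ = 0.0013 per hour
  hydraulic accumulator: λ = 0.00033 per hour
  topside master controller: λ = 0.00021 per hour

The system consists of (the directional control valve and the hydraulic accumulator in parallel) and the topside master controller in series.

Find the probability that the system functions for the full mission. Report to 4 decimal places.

0.9280

R(directional control valve) = exp(−0.0013 × 250) = 0.722527
R(hydraulic accumulator) = exp(−0.00033 × 250) = 0.920811
R(topside master controller) = exp(−0.00021 × 250) = 0.948854
Parallel (directional control valve and hydraulic accumulator): 1 − (1 − 0.722527)(1 − 0.920811) = 0.978027
Series ([0.978027] and topside master controller): 0.978027 × 0.948854 = 0.9280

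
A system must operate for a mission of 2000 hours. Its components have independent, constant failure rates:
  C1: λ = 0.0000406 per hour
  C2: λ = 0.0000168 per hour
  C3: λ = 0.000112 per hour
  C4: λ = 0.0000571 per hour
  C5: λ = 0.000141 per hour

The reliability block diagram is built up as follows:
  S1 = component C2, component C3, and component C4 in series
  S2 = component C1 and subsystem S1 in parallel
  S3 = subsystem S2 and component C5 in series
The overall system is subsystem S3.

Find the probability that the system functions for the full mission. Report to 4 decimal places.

0.7360

R(C1) = exp(−0.0000406 × 2000) = 0.922009
R(C2) = exp(−0.0000168 × 2000) = 0.966958
R(C3) = exp(−0.000112 × 2000) = 0.799315
R(C4) = exp(−0.0000571 × 2000) = 0.892080
R(C5) = exp(−0.000141 × 2000) = 0.754274
Series (C2, C3, and C4): 0.966958 × 0.799315 × 0.892080 = 0.689492
Parallel (C1 and [0.689492]): 1 − (1 − 0.922009)(1 − 0.689492) = 0.975783
Series ([0.975783] and C5): 0.975783 × 0.754274 = 0.7360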